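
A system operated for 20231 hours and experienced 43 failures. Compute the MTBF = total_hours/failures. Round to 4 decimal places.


total_hours = 20231
failures = 43
MTBF = 20231 / 43
MTBF = 470.4884

470.4884


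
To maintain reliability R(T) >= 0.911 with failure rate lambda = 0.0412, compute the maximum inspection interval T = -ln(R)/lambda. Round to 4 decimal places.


R_target = 0.911
lambda = 0.0412
-ln(0.911) = 0.0932
T = 0.0932 / 0.0412
T = 2.2624

2.2624


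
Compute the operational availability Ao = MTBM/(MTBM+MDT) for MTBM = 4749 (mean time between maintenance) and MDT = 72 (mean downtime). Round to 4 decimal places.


MTBM = 4749
MDT = 72
MTBM + MDT = 4821
Ao = 4749 / 4821
Ao = 0.9851

0.9851


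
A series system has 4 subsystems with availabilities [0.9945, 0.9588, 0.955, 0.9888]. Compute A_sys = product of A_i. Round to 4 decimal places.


Subsystems: [0.9945, 0.9588, 0.955, 0.9888]
After subsystem 1 (A=0.9945): product = 0.9945
After subsystem 2 (A=0.9588): product = 0.9535
After subsystem 3 (A=0.955): product = 0.9106
After subsystem 4 (A=0.9888): product = 0.9004
A_sys = 0.9004

0.9004


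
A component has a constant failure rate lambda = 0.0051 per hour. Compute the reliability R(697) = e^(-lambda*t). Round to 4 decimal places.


lambda = 0.0051
t = 697
lambda * t = 3.5547
R(t) = e^(-3.5547)
R(t) = 0.0286

0.0286


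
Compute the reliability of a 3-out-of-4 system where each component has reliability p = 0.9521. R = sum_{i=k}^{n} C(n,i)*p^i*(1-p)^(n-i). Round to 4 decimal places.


k = 3, n = 4, p = 0.9521
i=3: C(4,3)=4 * 0.9521^3 * 0.0479^1 = 0.1654
i=4: C(4,4)=1 * 0.9521^4 * 0.0479^0 = 0.8217
R = sum of terms = 0.9871

0.9871


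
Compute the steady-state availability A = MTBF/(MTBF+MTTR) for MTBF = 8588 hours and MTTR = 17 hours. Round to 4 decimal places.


MTBF = 8588
MTTR = 17
MTBF + MTTR = 8605
A = 8588 / 8605
A = 0.998

0.998


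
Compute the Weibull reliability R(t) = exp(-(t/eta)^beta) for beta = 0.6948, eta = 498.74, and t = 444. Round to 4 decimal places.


beta = 0.6948, eta = 498.74, t = 444
t/eta = 444 / 498.74 = 0.8902
(t/eta)^beta = 0.8902^0.6948 = 0.9224
R(t) = exp(-0.9224)
R(t) = 0.3976

0.3976


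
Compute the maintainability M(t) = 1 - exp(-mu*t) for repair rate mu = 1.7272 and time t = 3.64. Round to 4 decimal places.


mu = 1.7272, t = 3.64
mu * t = 1.7272 * 3.64 = 6.287
exp(-6.287) = 0.0019
M(t) = 1 - 0.0019
M(t) = 0.9981

0.9981


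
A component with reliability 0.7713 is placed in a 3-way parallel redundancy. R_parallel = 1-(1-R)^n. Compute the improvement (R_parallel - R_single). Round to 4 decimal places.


R_single = 0.7713, n = 3
1 - R_single = 0.2287
(1 - R_single)^n = 0.2287^3 = 0.012
R_parallel = 1 - 0.012 = 0.988
Improvement = 0.988 - 0.7713
Improvement = 0.2167

0.2167


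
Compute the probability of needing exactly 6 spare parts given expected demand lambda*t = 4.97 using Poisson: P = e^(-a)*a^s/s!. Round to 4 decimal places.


a = 4.97, s = 6
e^(-a) = e^(-4.97) = 0.0069
a^s = 4.97^6 = 15070.8703
s! = 720
P = 0.0069 * 15070.8703 / 720
P = 0.1453

0.1453


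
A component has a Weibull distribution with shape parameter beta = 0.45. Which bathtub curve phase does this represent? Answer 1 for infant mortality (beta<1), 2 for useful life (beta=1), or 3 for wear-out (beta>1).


beta = 0.45
Compare beta to 1:
beta < 1 => infant mortality (phase 1)
beta = 1 => useful life (phase 2)
beta > 1 => wear-out (phase 3)
Since beta = 0.45, this is infant mortality (decreasing failure rate)
Phase = 1

1


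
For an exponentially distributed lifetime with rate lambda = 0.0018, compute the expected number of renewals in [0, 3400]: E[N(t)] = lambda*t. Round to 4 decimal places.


lambda = 0.0018
t = 3400
E[N(t)] = lambda * t
E[N(t)] = 0.0018 * 3400
E[N(t)] = 6.12

6.12


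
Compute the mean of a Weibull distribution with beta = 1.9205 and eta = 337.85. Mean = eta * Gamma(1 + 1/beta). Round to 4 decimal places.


beta = 1.9205, eta = 337.85
1/beta = 0.5207
1 + 1/beta = 1.5207
Gamma(1.5207) = 0.8871
Mean = 337.85 * 0.8871
Mean = 299.6976

299.6976


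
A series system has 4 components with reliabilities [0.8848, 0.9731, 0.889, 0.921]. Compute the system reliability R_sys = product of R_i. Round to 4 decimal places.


Components: [0.8848, 0.9731, 0.889, 0.921]
After component 1 (R=0.8848): product = 0.8848
After component 2 (R=0.9731): product = 0.861
After component 3 (R=0.889): product = 0.7654
After component 4 (R=0.921): product = 0.705
R_sys = 0.705

0.705


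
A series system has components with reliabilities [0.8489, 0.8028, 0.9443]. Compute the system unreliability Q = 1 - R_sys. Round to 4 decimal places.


Components: [0.8489, 0.8028, 0.9443]
After component 1: product = 0.8489
After component 2: product = 0.6815
After component 3: product = 0.6435
R_sys = 0.6435
Q = 1 - 0.6435 = 0.3565

0.3565


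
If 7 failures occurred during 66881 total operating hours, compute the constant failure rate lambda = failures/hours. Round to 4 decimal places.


failures = 7
total_hours = 66881
lambda = 7 / 66881
lambda = 0.0001

0.0001


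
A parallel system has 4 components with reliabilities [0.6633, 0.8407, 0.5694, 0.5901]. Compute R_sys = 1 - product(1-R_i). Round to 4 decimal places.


Components: [0.6633, 0.8407, 0.5694, 0.5901]
(1 - 0.6633) = 0.3367, running product = 0.3367
(1 - 0.8407) = 0.1593, running product = 0.0536
(1 - 0.5694) = 0.4306, running product = 0.0231
(1 - 0.5901) = 0.4099, running product = 0.0095
Product of (1-R_i) = 0.0095
R_sys = 1 - 0.0095 = 0.9905

0.9905


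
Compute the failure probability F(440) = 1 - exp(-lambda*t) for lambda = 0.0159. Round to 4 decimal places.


lambda = 0.0159, t = 440
lambda * t = 6.996
exp(-6.996) = 0.0009
F(t) = 1 - 0.0009
F(t) = 0.9991

0.9991


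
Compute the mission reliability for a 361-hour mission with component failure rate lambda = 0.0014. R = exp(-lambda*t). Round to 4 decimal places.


lambda = 0.0014
mission_time = 361
lambda * t = 0.0014 * 361 = 0.5054
R = exp(-0.5054)
R = 0.6033

0.6033


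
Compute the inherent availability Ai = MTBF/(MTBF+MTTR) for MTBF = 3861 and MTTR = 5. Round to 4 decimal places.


MTBF = 3861
MTTR = 5
MTBF + MTTR = 3866
Ai = 3861 / 3866
Ai = 0.9987

0.9987


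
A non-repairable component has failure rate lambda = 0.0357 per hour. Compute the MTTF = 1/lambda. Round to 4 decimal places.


lambda = 0.0357
MTTF = 1 / 0.0357
MTTF = 28.0112

28.0112


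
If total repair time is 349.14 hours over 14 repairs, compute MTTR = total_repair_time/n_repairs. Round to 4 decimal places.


total_repair_time = 349.14
n_repairs = 14
MTTR = 349.14 / 14
MTTR = 24.9386

24.9386


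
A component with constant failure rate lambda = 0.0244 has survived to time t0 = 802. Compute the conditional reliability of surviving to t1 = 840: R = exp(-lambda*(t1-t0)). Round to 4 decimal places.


lambda = 0.0244
t0 = 802, t1 = 840
t1 - t0 = 38
lambda * (t1-t0) = 0.0244 * 38 = 0.9272
R = exp(-0.9272)
R = 0.3957

0.3957


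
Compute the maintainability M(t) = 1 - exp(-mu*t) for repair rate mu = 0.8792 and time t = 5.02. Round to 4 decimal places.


mu = 0.8792, t = 5.02
mu * t = 0.8792 * 5.02 = 4.4136
exp(-4.4136) = 0.0121
M(t) = 1 - 0.0121
M(t) = 0.9879

0.9879


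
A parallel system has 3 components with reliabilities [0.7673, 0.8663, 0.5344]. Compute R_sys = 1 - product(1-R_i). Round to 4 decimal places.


Components: [0.7673, 0.8663, 0.5344]
(1 - 0.7673) = 0.2327, running product = 0.2327
(1 - 0.8663) = 0.1337, running product = 0.0311
(1 - 0.5344) = 0.4656, running product = 0.0145
Product of (1-R_i) = 0.0145
R_sys = 1 - 0.0145 = 0.9855

0.9855


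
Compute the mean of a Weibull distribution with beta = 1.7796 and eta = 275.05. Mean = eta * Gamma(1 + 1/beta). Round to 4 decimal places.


beta = 1.7796, eta = 275.05
1/beta = 0.5619
1 + 1/beta = 1.5619
Gamma(1.5619) = 0.8898
Mean = 275.05 * 0.8898
Mean = 244.7386

244.7386


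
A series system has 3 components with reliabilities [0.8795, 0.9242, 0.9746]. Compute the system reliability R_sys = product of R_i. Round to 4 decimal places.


Components: [0.8795, 0.9242, 0.9746]
After component 1 (R=0.8795): product = 0.8795
After component 2 (R=0.9242): product = 0.8128
After component 3 (R=0.9746): product = 0.7922
R_sys = 0.7922

0.7922


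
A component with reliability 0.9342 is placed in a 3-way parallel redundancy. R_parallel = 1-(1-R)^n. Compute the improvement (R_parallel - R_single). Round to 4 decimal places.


R_single = 0.9342, n = 3
1 - R_single = 0.0658
(1 - R_single)^n = 0.0658^3 = 0.0003
R_parallel = 1 - 0.0003 = 0.9997
Improvement = 0.9997 - 0.9342
Improvement = 0.0655

0.0655


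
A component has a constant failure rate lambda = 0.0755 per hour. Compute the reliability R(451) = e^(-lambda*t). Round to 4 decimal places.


lambda = 0.0755
t = 451
lambda * t = 34.0505
R(t) = e^(-34.0505)
R(t) = 0.0

0.0


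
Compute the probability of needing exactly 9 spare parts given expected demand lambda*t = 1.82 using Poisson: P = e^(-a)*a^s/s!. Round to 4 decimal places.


a = 1.82, s = 9
e^(-a) = e^(-1.82) = 0.162
a^s = 1.82^9 = 219.1001
s! = 362880
P = 0.162 * 219.1001 / 362880
P = 0.0001

0.0001


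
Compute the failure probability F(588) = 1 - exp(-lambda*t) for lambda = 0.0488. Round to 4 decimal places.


lambda = 0.0488, t = 588
lambda * t = 28.6944
exp(-28.6944) = 0.0
F(t) = 1 - 0.0
F(t) = 1.0

1.0


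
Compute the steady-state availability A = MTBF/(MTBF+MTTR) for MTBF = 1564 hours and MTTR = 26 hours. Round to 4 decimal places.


MTBF = 1564
MTTR = 26
MTBF + MTTR = 1590
A = 1564 / 1590
A = 0.9836

0.9836


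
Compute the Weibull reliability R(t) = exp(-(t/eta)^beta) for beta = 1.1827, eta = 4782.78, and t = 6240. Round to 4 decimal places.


beta = 1.1827, eta = 4782.78, t = 6240
t/eta = 6240 / 4782.78 = 1.3047
(t/eta)^beta = 1.3047^1.1827 = 1.3696
R(t) = exp(-1.3696)
R(t) = 0.2542

0.2542


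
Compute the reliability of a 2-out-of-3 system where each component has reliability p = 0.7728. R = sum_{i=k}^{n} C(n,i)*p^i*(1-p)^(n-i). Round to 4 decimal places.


k = 2, n = 3, p = 0.7728
i=2: C(3,2)=3 * 0.7728^2 * 0.2272^1 = 0.4071
i=3: C(3,3)=1 * 0.7728^3 * 0.2272^0 = 0.4615
R = sum of terms = 0.8686

0.8686


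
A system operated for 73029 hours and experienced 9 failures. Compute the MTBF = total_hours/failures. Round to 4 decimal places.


total_hours = 73029
failures = 9
MTBF = 73029 / 9
MTBF = 8114.3333

8114.3333


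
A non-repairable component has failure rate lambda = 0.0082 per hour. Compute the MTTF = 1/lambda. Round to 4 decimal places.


lambda = 0.0082
MTTF = 1 / 0.0082
MTTF = 121.9512

121.9512


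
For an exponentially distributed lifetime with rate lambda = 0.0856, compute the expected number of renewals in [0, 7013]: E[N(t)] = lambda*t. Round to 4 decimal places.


lambda = 0.0856
t = 7013
E[N(t)] = lambda * t
E[N(t)] = 0.0856 * 7013
E[N(t)] = 600.3128

600.3128


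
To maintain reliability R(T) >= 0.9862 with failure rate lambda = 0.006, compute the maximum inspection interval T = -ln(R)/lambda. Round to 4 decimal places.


R_target = 0.9862
lambda = 0.006
-ln(0.9862) = 0.0139
T = 0.0139 / 0.006
T = 2.316

2.316


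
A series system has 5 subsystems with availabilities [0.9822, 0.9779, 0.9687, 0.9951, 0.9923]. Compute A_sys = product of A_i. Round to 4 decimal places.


Subsystems: [0.9822, 0.9779, 0.9687, 0.9951, 0.9923]
After subsystem 1 (A=0.9822): product = 0.9822
After subsystem 2 (A=0.9779): product = 0.9605
After subsystem 3 (A=0.9687): product = 0.9304
After subsystem 4 (A=0.9951): product = 0.9259
After subsystem 5 (A=0.9923): product = 0.9187
A_sys = 0.9187

0.9187


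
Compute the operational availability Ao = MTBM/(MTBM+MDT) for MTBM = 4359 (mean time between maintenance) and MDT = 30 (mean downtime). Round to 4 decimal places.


MTBM = 4359
MDT = 30
MTBM + MDT = 4389
Ao = 4359 / 4389
Ao = 0.9932

0.9932


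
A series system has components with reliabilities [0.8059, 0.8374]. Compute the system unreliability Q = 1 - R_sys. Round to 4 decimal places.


Components: [0.8059, 0.8374]
After component 1: product = 0.8059
After component 2: product = 0.6749
R_sys = 0.6749
Q = 1 - 0.6749 = 0.3251

0.3251


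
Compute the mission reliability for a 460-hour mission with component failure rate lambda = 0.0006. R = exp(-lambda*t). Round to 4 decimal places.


lambda = 0.0006
mission_time = 460
lambda * t = 0.0006 * 460 = 0.276
R = exp(-0.276)
R = 0.7588

0.7588


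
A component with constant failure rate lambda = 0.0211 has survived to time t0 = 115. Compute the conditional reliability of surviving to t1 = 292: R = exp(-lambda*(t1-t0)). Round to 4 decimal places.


lambda = 0.0211
t0 = 115, t1 = 292
t1 - t0 = 177
lambda * (t1-t0) = 0.0211 * 177 = 3.7347
R = exp(-3.7347)
R = 0.0239

0.0239


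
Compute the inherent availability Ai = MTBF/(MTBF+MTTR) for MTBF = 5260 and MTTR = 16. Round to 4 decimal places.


MTBF = 5260
MTTR = 16
MTBF + MTTR = 5276
Ai = 5260 / 5276
Ai = 0.997

0.997


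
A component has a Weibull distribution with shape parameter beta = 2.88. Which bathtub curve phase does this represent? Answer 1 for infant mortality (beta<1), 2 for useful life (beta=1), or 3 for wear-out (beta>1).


beta = 2.88
Compare beta to 1:
beta < 1 => infant mortality (phase 1)
beta = 1 => useful life (phase 2)
beta > 1 => wear-out (phase 3)
Since beta = 2.88, this is wear-out (increasing failure rate)
Phase = 3

3


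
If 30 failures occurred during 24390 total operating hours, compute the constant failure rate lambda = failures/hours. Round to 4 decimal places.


failures = 30
total_hours = 24390
lambda = 30 / 24390
lambda = 0.0012

0.0012


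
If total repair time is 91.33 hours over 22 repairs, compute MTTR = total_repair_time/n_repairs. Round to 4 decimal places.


total_repair_time = 91.33
n_repairs = 22
MTTR = 91.33 / 22
MTTR = 4.1514

4.1514


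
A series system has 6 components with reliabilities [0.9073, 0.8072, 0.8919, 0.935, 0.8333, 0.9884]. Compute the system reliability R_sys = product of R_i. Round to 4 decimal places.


Components: [0.9073, 0.8072, 0.8919, 0.935, 0.8333, 0.9884]
After component 1 (R=0.9073): product = 0.9073
After component 2 (R=0.8072): product = 0.7324
After component 3 (R=0.8919): product = 0.6532
After component 4 (R=0.935): product = 0.6107
After component 5 (R=0.8333): product = 0.5089
After component 6 (R=0.9884): product = 0.503
R_sys = 0.503

0.503


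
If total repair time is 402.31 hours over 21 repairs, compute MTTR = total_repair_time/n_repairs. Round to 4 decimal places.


total_repair_time = 402.31
n_repairs = 21
MTTR = 402.31 / 21
MTTR = 19.1576

19.1576


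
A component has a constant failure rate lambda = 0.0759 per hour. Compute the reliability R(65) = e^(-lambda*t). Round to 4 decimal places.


lambda = 0.0759
t = 65
lambda * t = 4.9335
R(t) = e^(-4.9335)
R(t) = 0.0072

0.0072


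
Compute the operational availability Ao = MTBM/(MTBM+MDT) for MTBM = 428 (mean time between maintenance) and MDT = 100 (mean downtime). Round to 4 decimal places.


MTBM = 428
MDT = 100
MTBM + MDT = 528
Ao = 428 / 528
Ao = 0.8106

0.8106


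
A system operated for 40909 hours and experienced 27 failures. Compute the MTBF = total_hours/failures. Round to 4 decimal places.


total_hours = 40909
failures = 27
MTBF = 40909 / 27
MTBF = 1515.1481

1515.1481


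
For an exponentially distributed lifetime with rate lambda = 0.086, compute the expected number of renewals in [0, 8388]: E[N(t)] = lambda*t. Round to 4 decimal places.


lambda = 0.086
t = 8388
E[N(t)] = lambda * t
E[N(t)] = 0.086 * 8388
E[N(t)] = 721.368

721.368


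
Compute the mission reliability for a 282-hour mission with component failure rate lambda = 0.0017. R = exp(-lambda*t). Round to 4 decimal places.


lambda = 0.0017
mission_time = 282
lambda * t = 0.0017 * 282 = 0.4794
R = exp(-0.4794)
R = 0.6192

0.6192


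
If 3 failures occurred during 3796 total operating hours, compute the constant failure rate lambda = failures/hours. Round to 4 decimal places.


failures = 3
total_hours = 3796
lambda = 3 / 3796
lambda = 0.0008

0.0008


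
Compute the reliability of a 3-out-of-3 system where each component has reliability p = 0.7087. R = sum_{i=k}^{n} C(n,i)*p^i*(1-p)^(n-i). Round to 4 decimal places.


k = 3, n = 3, p = 0.7087
i=3: C(3,3)=1 * 0.7087^3 * 0.2913^0 = 0.3559
R = sum of terms = 0.3559

0.3559


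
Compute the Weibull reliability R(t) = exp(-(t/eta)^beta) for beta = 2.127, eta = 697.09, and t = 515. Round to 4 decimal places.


beta = 2.127, eta = 697.09, t = 515
t/eta = 515 / 697.09 = 0.7388
(t/eta)^beta = 0.7388^2.127 = 0.5252
R(t) = exp(-0.5252)
R(t) = 0.5914

0.5914


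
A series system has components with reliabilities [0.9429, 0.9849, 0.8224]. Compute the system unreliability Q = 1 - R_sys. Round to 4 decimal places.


Components: [0.9429, 0.9849, 0.8224]
After component 1: product = 0.9429
After component 2: product = 0.9287
After component 3: product = 0.7637
R_sys = 0.7637
Q = 1 - 0.7637 = 0.2363

0.2363


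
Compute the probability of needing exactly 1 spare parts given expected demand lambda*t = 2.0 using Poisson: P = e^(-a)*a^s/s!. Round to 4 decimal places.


a = 2.0, s = 1
e^(-a) = e^(-2.0) = 0.1353
a^s = 2.0^1 = 2.0
s! = 1
P = 0.1353 * 2.0 / 1
P = 0.2707

0.2707


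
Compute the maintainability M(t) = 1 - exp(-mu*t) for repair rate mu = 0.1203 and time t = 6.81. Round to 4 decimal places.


mu = 0.1203, t = 6.81
mu * t = 0.1203 * 6.81 = 0.8192
exp(-0.8192) = 0.4408
M(t) = 1 - 0.4408
M(t) = 0.5592

0.5592


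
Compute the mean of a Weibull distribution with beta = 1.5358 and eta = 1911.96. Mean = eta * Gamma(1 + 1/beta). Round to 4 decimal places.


beta = 1.5358, eta = 1911.96
1/beta = 0.6511
1 + 1/beta = 1.6511
Gamma(1.6511) = 0.9003
Mean = 1911.96 * 0.9003
Mean = 1721.3142

1721.3142


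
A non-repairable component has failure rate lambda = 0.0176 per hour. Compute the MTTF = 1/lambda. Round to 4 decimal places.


lambda = 0.0176
MTTF = 1 / 0.0176
MTTF = 56.8182

56.8182


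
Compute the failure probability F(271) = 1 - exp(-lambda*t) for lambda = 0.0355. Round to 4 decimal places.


lambda = 0.0355, t = 271
lambda * t = 9.6205
exp(-9.6205) = 0.0001
F(t) = 1 - 0.0001
F(t) = 0.9999

0.9999


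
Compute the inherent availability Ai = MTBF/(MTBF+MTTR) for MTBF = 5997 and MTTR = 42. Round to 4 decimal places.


MTBF = 5997
MTTR = 42
MTBF + MTTR = 6039
Ai = 5997 / 6039
Ai = 0.993

0.993


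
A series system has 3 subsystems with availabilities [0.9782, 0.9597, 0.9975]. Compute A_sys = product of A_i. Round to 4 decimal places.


Subsystems: [0.9782, 0.9597, 0.9975]
After subsystem 1 (A=0.9782): product = 0.9782
After subsystem 2 (A=0.9597): product = 0.9388
After subsystem 3 (A=0.9975): product = 0.9364
A_sys = 0.9364

0.9364


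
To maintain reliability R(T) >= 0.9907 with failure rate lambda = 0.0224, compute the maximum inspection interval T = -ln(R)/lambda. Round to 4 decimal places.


R_target = 0.9907
lambda = 0.0224
-ln(0.9907) = 0.0093
T = 0.0093 / 0.0224
T = 0.4171

0.4171


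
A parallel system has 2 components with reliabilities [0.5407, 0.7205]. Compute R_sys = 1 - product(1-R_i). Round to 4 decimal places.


Components: [0.5407, 0.7205]
(1 - 0.5407) = 0.4593, running product = 0.4593
(1 - 0.7205) = 0.2795, running product = 0.1284
Product of (1-R_i) = 0.1284
R_sys = 1 - 0.1284 = 0.8716

0.8716


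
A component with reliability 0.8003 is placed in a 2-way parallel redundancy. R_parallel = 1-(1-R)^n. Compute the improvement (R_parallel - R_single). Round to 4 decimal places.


R_single = 0.8003, n = 2
1 - R_single = 0.1997
(1 - R_single)^n = 0.1997^2 = 0.0399
R_parallel = 1 - 0.0399 = 0.9601
Improvement = 0.9601 - 0.8003
Improvement = 0.1598

0.1598


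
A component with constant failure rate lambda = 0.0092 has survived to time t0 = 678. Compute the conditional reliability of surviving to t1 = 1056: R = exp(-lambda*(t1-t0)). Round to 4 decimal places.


lambda = 0.0092
t0 = 678, t1 = 1056
t1 - t0 = 378
lambda * (t1-t0) = 0.0092 * 378 = 3.4776
R = exp(-3.4776)
R = 0.0309

0.0309


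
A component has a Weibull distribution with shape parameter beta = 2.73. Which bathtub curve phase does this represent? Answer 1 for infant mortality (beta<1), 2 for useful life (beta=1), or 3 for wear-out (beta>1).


beta = 2.73
Compare beta to 1:
beta < 1 => infant mortality (phase 1)
beta = 1 => useful life (phase 2)
beta > 1 => wear-out (phase 3)
Since beta = 2.73, this is wear-out (increasing failure rate)
Phase = 3

3


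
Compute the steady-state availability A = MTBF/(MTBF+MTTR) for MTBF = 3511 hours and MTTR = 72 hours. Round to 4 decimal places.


MTBF = 3511
MTTR = 72
MTBF + MTTR = 3583
A = 3511 / 3583
A = 0.9799

0.9799


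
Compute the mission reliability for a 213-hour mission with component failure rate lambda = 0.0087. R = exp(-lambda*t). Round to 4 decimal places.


lambda = 0.0087
mission_time = 213
lambda * t = 0.0087 * 213 = 1.8531
R = exp(-1.8531)
R = 0.1568

0.1568


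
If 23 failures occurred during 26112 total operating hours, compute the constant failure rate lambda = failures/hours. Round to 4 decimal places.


failures = 23
total_hours = 26112
lambda = 23 / 26112
lambda = 0.0009

0.0009


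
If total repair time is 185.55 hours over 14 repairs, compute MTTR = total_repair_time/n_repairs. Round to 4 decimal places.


total_repair_time = 185.55
n_repairs = 14
MTTR = 185.55 / 14
MTTR = 13.2536

13.2536


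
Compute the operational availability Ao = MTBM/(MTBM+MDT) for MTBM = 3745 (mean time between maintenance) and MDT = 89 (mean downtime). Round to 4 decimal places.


MTBM = 3745
MDT = 89
MTBM + MDT = 3834
Ao = 3745 / 3834
Ao = 0.9768

0.9768


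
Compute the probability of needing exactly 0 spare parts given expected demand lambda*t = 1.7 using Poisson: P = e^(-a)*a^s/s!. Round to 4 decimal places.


a = 1.7, s = 0
e^(-a) = e^(-1.7) = 0.1827
a^s = 1.7^0 = 1.0
s! = 1
P = 0.1827 * 1.0 / 1
P = 0.1827

0.1827


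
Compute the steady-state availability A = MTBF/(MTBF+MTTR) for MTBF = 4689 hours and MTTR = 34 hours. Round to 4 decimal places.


MTBF = 4689
MTTR = 34
MTBF + MTTR = 4723
A = 4689 / 4723
A = 0.9928

0.9928


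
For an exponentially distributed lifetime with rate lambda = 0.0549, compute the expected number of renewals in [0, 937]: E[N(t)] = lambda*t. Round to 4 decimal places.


lambda = 0.0549
t = 937
E[N(t)] = lambda * t
E[N(t)] = 0.0549 * 937
E[N(t)] = 51.4413

51.4413


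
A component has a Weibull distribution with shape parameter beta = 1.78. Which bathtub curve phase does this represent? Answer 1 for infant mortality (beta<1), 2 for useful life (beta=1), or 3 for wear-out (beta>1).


beta = 1.78
Compare beta to 1:
beta < 1 => infant mortality (phase 1)
beta = 1 => useful life (phase 2)
beta > 1 => wear-out (phase 3)
Since beta = 1.78, this is wear-out (increasing failure rate)
Phase = 3

3


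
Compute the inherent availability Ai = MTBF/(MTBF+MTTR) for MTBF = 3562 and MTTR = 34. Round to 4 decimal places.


MTBF = 3562
MTTR = 34
MTBF + MTTR = 3596
Ai = 3562 / 3596
Ai = 0.9905

0.9905


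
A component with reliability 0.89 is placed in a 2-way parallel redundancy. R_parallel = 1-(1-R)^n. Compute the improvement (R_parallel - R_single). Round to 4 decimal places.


R_single = 0.89, n = 2
1 - R_single = 0.11
(1 - R_single)^n = 0.11^2 = 0.0121
R_parallel = 1 - 0.0121 = 0.9879
Improvement = 0.9879 - 0.89
Improvement = 0.0979

0.0979


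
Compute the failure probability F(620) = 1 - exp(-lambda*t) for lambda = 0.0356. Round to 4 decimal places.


lambda = 0.0356, t = 620
lambda * t = 22.072
exp(-22.072) = 0.0
F(t) = 1 - 0.0
F(t) = 1.0

1.0


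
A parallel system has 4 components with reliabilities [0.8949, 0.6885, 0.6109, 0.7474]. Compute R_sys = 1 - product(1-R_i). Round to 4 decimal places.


Components: [0.8949, 0.6885, 0.6109, 0.7474]
(1 - 0.8949) = 0.1051, running product = 0.1051
(1 - 0.6885) = 0.3115, running product = 0.0327
(1 - 0.6109) = 0.3891, running product = 0.0127
(1 - 0.7474) = 0.2526, running product = 0.0032
Product of (1-R_i) = 0.0032
R_sys = 1 - 0.0032 = 0.9968

0.9968


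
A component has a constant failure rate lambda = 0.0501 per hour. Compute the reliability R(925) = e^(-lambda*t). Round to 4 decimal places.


lambda = 0.0501
t = 925
lambda * t = 46.3425
R(t) = e^(-46.3425)
R(t) = 0.0

0.0


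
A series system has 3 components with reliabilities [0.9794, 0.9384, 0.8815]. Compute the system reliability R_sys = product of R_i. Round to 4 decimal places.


Components: [0.9794, 0.9384, 0.8815]
After component 1 (R=0.9794): product = 0.9794
After component 2 (R=0.9384): product = 0.9191
After component 3 (R=0.8815): product = 0.8102
R_sys = 0.8102

0.8102


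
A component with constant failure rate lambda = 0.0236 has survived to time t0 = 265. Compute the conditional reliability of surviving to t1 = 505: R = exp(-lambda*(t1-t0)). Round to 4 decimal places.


lambda = 0.0236
t0 = 265, t1 = 505
t1 - t0 = 240
lambda * (t1-t0) = 0.0236 * 240 = 5.664
R = exp(-5.664)
R = 0.0035

0.0035


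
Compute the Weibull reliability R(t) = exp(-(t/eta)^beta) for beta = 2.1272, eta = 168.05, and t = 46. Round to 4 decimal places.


beta = 2.1272, eta = 168.05, t = 46
t/eta = 46 / 168.05 = 0.2737
(t/eta)^beta = 0.2737^2.1272 = 0.0635
R(t) = exp(-0.0635)
R(t) = 0.9384

0.9384


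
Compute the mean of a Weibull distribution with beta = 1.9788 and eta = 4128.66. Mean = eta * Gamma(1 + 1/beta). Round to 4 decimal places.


beta = 1.9788, eta = 4128.66
1/beta = 0.5054
1 + 1/beta = 1.5054
Gamma(1.5054) = 0.8864
Mean = 4128.66 * 0.8864
Mean = 3659.6939

3659.6939


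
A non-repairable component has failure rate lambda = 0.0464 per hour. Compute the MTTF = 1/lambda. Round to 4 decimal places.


lambda = 0.0464
MTTF = 1 / 0.0464
MTTF = 21.5517

21.5517


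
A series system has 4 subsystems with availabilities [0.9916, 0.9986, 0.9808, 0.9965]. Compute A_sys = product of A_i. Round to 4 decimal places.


Subsystems: [0.9916, 0.9986, 0.9808, 0.9965]
After subsystem 1 (A=0.9916): product = 0.9916
After subsystem 2 (A=0.9986): product = 0.9902
After subsystem 3 (A=0.9808): product = 0.9712
After subsystem 4 (A=0.9965): product = 0.9678
A_sys = 0.9678

0.9678


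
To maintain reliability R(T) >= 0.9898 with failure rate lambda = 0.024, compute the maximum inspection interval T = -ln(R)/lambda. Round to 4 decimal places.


R_target = 0.9898
lambda = 0.024
-ln(0.9898) = 0.0103
T = 0.0103 / 0.024
T = 0.4272

0.4272


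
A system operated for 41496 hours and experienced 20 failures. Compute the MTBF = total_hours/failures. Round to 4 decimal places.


total_hours = 41496
failures = 20
MTBF = 41496 / 20
MTBF = 2074.8

2074.8


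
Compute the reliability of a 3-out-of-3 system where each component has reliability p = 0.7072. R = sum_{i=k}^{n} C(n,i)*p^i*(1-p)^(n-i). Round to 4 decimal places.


k = 3, n = 3, p = 0.7072
i=3: C(3,3)=1 * 0.7072^3 * 0.2928^0 = 0.3537
R = sum of terms = 0.3537

0.3537


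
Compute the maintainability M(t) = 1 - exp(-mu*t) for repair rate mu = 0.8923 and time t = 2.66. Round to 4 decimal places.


mu = 0.8923, t = 2.66
mu * t = 0.8923 * 2.66 = 2.3735
exp(-2.3735) = 0.0932
M(t) = 1 - 0.0932
M(t) = 0.9068

0.9068


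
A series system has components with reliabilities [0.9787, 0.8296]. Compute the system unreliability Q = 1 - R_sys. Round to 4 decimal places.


Components: [0.9787, 0.8296]
After component 1: product = 0.9787
After component 2: product = 0.8119
R_sys = 0.8119
Q = 1 - 0.8119 = 0.1881

0.1881


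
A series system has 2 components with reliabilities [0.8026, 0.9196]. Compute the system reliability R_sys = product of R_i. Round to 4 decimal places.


Components: [0.8026, 0.9196]
After component 1 (R=0.8026): product = 0.8026
After component 2 (R=0.9196): product = 0.7381
R_sys = 0.7381

0.7381


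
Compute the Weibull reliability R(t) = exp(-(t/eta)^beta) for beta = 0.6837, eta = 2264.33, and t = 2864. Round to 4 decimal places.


beta = 0.6837, eta = 2264.33, t = 2864
t/eta = 2864 / 2264.33 = 1.2648
(t/eta)^beta = 1.2648^0.6837 = 1.1742
R(t) = exp(-1.1742)
R(t) = 0.3091

0.3091


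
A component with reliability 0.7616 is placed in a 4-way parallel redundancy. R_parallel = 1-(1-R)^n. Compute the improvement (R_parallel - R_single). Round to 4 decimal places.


R_single = 0.7616, n = 4
1 - R_single = 0.2384
(1 - R_single)^n = 0.2384^4 = 0.0032
R_parallel = 1 - 0.0032 = 0.9968
Improvement = 0.9968 - 0.7616
Improvement = 0.2352

0.2352


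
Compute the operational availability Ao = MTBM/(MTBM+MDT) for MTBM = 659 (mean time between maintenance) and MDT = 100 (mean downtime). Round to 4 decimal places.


MTBM = 659
MDT = 100
MTBM + MDT = 759
Ao = 659 / 759
Ao = 0.8682

0.8682


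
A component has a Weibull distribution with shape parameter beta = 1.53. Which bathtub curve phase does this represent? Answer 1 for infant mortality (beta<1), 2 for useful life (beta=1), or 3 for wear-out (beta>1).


beta = 1.53
Compare beta to 1:
beta < 1 => infant mortality (phase 1)
beta = 1 => useful life (phase 2)
beta > 1 => wear-out (phase 3)
Since beta = 1.53, this is wear-out (increasing failure rate)
Phase = 3

3


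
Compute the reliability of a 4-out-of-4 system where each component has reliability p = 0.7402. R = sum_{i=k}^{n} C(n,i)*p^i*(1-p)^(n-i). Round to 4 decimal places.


k = 4, n = 4, p = 0.7402
i=4: C(4,4)=1 * 0.7402^4 * 0.2598^0 = 0.3002
R = sum of terms = 0.3002

0.3002


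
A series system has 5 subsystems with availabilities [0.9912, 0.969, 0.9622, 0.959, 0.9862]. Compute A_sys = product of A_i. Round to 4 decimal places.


Subsystems: [0.9912, 0.969, 0.9622, 0.959, 0.9862]
After subsystem 1 (A=0.9912): product = 0.9912
After subsystem 2 (A=0.969): product = 0.9605
After subsystem 3 (A=0.9622): product = 0.9242
After subsystem 4 (A=0.959): product = 0.8863
After subsystem 5 (A=0.9862): product = 0.874
A_sys = 0.874

0.874


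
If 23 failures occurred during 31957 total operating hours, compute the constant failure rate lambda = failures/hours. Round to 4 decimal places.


failures = 23
total_hours = 31957
lambda = 23 / 31957
lambda = 0.0007

0.0007


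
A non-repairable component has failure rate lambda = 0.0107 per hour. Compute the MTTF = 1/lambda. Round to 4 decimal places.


lambda = 0.0107
MTTF = 1 / 0.0107
MTTF = 93.4579

93.4579


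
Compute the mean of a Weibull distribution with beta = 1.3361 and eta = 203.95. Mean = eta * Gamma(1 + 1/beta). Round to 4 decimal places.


beta = 1.3361, eta = 203.95
1/beta = 0.7484
1 + 1/beta = 1.7484
Gamma(1.7484) = 0.9187
Mean = 203.95 * 0.9187
Mean = 187.3709

187.3709


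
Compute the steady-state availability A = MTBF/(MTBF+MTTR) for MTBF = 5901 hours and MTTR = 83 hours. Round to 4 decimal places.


MTBF = 5901
MTTR = 83
MTBF + MTTR = 5984
A = 5901 / 5984
A = 0.9861

0.9861


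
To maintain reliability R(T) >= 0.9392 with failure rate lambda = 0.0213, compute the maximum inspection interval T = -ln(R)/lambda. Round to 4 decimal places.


R_target = 0.9392
lambda = 0.0213
-ln(0.9392) = 0.0627
T = 0.0627 / 0.0213
T = 2.9449

2.9449


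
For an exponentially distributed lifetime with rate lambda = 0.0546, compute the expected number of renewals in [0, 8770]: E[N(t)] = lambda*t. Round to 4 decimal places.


lambda = 0.0546
t = 8770
E[N(t)] = lambda * t
E[N(t)] = 0.0546 * 8770
E[N(t)] = 478.842

478.842


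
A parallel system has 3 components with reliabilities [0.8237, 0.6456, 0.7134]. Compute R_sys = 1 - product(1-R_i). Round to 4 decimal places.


Components: [0.8237, 0.6456, 0.7134]
(1 - 0.8237) = 0.1763, running product = 0.1763
(1 - 0.6456) = 0.3544, running product = 0.0625
(1 - 0.7134) = 0.2866, running product = 0.0179
Product of (1-R_i) = 0.0179
R_sys = 1 - 0.0179 = 0.9821

0.9821


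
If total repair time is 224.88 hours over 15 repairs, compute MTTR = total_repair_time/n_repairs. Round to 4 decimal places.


total_repair_time = 224.88
n_repairs = 15
MTTR = 224.88 / 15
MTTR = 14.992

14.992


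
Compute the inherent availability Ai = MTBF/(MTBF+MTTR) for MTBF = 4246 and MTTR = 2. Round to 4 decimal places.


MTBF = 4246
MTTR = 2
MTBF + MTTR = 4248
Ai = 4246 / 4248
Ai = 0.9995

0.9995


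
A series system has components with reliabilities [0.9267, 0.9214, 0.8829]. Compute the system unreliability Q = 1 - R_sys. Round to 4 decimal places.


Components: [0.9267, 0.9214, 0.8829]
After component 1: product = 0.9267
After component 2: product = 0.8539
After component 3: product = 0.7539
R_sys = 0.7539
Q = 1 - 0.7539 = 0.2461

0.2461


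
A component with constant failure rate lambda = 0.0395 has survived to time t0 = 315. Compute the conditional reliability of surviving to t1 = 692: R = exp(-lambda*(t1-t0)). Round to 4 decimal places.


lambda = 0.0395
t0 = 315, t1 = 692
t1 - t0 = 377
lambda * (t1-t0) = 0.0395 * 377 = 14.8915
R = exp(-14.8915)
R = 0.0

0.0


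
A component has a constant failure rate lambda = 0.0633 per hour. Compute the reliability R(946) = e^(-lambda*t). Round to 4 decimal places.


lambda = 0.0633
t = 946
lambda * t = 59.8818
R(t) = e^(-59.8818)
R(t) = 0.0

0.0


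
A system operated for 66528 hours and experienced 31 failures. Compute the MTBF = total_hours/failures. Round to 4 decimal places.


total_hours = 66528
failures = 31
MTBF = 66528 / 31
MTBF = 2146.0645

2146.0645


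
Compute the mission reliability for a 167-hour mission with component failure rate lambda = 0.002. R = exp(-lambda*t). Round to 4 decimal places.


lambda = 0.002
mission_time = 167
lambda * t = 0.002 * 167 = 0.334
R = exp(-0.334)
R = 0.7161

0.7161


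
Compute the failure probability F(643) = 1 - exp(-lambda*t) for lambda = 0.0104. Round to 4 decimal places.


lambda = 0.0104, t = 643
lambda * t = 6.6872
exp(-6.6872) = 0.0012
F(t) = 1 - 0.0012
F(t) = 0.9988

0.9988


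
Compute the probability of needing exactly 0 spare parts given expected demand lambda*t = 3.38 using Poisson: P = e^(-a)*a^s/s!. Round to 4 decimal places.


a = 3.38, s = 0
e^(-a) = e^(-3.38) = 0.034
a^s = 3.38^0 = 1.0
s! = 1
P = 0.034 * 1.0 / 1
P = 0.034

0.034


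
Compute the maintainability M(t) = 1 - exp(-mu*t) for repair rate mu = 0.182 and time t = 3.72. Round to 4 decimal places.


mu = 0.182, t = 3.72
mu * t = 0.182 * 3.72 = 0.677
exp(-0.677) = 0.5081
M(t) = 1 - 0.5081
M(t) = 0.4919

0.4919


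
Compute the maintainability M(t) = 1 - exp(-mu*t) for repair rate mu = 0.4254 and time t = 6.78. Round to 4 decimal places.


mu = 0.4254, t = 6.78
mu * t = 0.4254 * 6.78 = 2.8842
exp(-2.8842) = 0.0559
M(t) = 1 - 0.0559
M(t) = 0.9441

0.9441


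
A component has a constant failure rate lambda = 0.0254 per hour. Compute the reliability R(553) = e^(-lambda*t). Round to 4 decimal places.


lambda = 0.0254
t = 553
lambda * t = 14.0462
R(t) = e^(-14.0462)
R(t) = 0.0

0.0


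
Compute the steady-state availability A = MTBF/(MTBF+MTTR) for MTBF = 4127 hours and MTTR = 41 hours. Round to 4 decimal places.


MTBF = 4127
MTTR = 41
MTBF + MTTR = 4168
A = 4127 / 4168
A = 0.9902

0.9902


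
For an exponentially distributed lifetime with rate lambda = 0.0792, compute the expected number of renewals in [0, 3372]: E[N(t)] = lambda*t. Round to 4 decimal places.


lambda = 0.0792
t = 3372
E[N(t)] = lambda * t
E[N(t)] = 0.0792 * 3372
E[N(t)] = 267.0624

267.0624


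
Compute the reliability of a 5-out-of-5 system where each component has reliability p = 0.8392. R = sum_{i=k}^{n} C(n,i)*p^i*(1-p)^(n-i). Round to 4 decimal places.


k = 5, n = 5, p = 0.8392
i=5: C(5,5)=1 * 0.8392^5 * 0.1608^0 = 0.4162
R = sum of terms = 0.4162

0.4162


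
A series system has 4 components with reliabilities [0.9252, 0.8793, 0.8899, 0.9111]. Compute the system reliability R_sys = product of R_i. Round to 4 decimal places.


Components: [0.9252, 0.8793, 0.8899, 0.9111]
After component 1 (R=0.9252): product = 0.9252
After component 2 (R=0.8793): product = 0.8135
After component 3 (R=0.8899): product = 0.724
After component 4 (R=0.9111): product = 0.6596
R_sys = 0.6596

0.6596


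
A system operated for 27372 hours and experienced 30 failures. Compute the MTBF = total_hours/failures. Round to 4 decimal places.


total_hours = 27372
failures = 30
MTBF = 27372 / 30
MTBF = 912.4

912.4


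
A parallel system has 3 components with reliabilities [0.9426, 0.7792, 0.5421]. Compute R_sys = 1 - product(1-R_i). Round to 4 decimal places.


Components: [0.9426, 0.7792, 0.5421]
(1 - 0.9426) = 0.0574, running product = 0.0574
(1 - 0.7792) = 0.2208, running product = 0.0127
(1 - 0.5421) = 0.4579, running product = 0.0058
Product of (1-R_i) = 0.0058
R_sys = 1 - 0.0058 = 0.9942

0.9942


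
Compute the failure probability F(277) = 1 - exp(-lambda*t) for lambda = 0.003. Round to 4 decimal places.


lambda = 0.003, t = 277
lambda * t = 0.831
exp(-0.831) = 0.4356
F(t) = 1 - 0.4356
F(t) = 0.5644

0.5644


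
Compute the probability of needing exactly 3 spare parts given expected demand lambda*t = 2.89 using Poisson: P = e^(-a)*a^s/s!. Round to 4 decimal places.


a = 2.89, s = 3
e^(-a) = e^(-2.89) = 0.0556
a^s = 2.89^3 = 24.1376
s! = 6
P = 0.0556 * 24.1376 / 6
P = 0.2236

0.2236


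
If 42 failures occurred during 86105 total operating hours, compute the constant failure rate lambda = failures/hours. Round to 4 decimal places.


failures = 42
total_hours = 86105
lambda = 42 / 86105
lambda = 0.0005

0.0005


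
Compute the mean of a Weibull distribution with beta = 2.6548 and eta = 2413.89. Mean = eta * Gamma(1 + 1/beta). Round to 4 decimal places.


beta = 2.6548, eta = 2413.89
1/beta = 0.3767
1 + 1/beta = 1.3767
Gamma(1.3767) = 0.8888
Mean = 2413.89 * 0.8888
Mean = 2145.4287

2145.4287


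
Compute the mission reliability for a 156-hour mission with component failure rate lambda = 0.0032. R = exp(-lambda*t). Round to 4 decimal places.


lambda = 0.0032
mission_time = 156
lambda * t = 0.0032 * 156 = 0.4992
R = exp(-0.4992)
R = 0.607

0.607


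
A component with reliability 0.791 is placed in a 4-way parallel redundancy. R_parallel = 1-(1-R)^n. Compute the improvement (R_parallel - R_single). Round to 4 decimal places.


R_single = 0.791, n = 4
1 - R_single = 0.209
(1 - R_single)^n = 0.209^4 = 0.0019
R_parallel = 1 - 0.0019 = 0.9981
Improvement = 0.9981 - 0.791
Improvement = 0.2071

0.2071


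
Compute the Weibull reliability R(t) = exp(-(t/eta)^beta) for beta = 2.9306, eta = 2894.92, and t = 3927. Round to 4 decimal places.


beta = 2.9306, eta = 2894.92, t = 3927
t/eta = 3927 / 2894.92 = 1.3565
(t/eta)^beta = 1.3565^2.9306 = 2.4439
R(t) = exp(-2.4439)
R(t) = 0.0868

0.0868


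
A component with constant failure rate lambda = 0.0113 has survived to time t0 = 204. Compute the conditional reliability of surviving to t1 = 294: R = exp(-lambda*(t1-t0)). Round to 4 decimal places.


lambda = 0.0113
t0 = 204, t1 = 294
t1 - t0 = 90
lambda * (t1-t0) = 0.0113 * 90 = 1.017
R = exp(-1.017)
R = 0.3617

0.3617


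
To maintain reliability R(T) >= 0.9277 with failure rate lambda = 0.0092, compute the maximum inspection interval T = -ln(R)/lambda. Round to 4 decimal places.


R_target = 0.9277
lambda = 0.0092
-ln(0.9277) = 0.075
T = 0.075 / 0.0092
T = 8.1573

8.1573


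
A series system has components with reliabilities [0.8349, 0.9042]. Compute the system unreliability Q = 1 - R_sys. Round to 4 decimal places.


Components: [0.8349, 0.9042]
After component 1: product = 0.8349
After component 2: product = 0.7549
R_sys = 0.7549
Q = 1 - 0.7549 = 0.2451

0.2451


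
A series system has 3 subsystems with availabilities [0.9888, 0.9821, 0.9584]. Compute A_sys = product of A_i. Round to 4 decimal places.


Subsystems: [0.9888, 0.9821, 0.9584]
After subsystem 1 (A=0.9888): product = 0.9888
After subsystem 2 (A=0.9821): product = 0.9711
After subsystem 3 (A=0.9584): product = 0.9307
A_sys = 0.9307

0.9307
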